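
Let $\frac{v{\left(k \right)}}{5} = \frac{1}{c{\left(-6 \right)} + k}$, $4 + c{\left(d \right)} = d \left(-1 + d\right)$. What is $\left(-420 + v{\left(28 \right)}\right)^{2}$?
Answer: $\frac{768121225}{4356} \approx 1.7634 \cdot 10^{5}$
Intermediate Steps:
$c{\left(d \right)} = -4 + d \left(-1 + d\right)$
$v{\left(k \right)} = \frac{5}{38 + k}$ ($v{\left(k \right)} = \frac{5}{\left(-4 + \left(-6\right)^{2} - -6\right) + k} = \frac{5}{\left(-4 + 36 + 6\right) + k} = \frac{5}{38 + k}$)
$\left(-420 + v{\left(28 \right)}\right)^{2} = \left(-420 + \frac{5}{38 + 28}\right)^{2} = \left(-420 + \frac{5}{66}\right)^{2} = \left(- \frac{27715}{66}\right)^{2} = \frac{768121225}{4356}$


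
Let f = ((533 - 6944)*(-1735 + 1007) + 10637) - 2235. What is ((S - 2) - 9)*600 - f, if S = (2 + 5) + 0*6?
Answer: -4678010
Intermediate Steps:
S = 7 (S = 7 + 0 = 7)
f = 4675610 (f = (-6411*(-728) + 10637) - 2235 = (4667208 + 10637) - 2235 = 4677845 - 2235 = 4675610)
((S - 2) - 9)*600 - f = ((7 - 2) - 9)*600 - 1*4675610 = (5 - 9)*600 - 4675610 = -4*600 - 4675610 = -2400 - 4675610 = -4678010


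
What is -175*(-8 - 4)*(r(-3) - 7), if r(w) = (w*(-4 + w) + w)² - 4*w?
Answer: 690900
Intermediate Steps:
r(w) = (w + w*(-4 + w))² - 4*w
-175*(-8 - 4)*(r(-3) - 7) = -175*(-8 - 4)*(-3*(-4 - 3*(-3 - 3)²) - 7) = -(-2100)*(-3*(-4 - 3*(-6)²) - 7) = -(-2100)*(-3*(-4 - 3*36) - 7) = -(-2100)*(-3*(-4 - 108) - 7) = -(-2100)*(-3*(-112) - 7) = -(-2100)*(336 - 7) = -(-2100)*329 = -175*(-3948) = 690900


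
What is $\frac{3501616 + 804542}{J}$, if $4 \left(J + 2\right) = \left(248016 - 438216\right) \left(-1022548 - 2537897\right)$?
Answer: $\frac{2153079}{84649579874} \approx 2.5435 \cdot 10^{-5}$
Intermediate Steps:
$J = 169299159748$ ($J = -2 + \frac{\left(248016 - 438216\right) \left(-1022548 - 2537897\right)}{4} = -2 + \frac{\left(-190200\right) \left(-3560445\right)}{4} = -2 + \frac{1}{4} \cdot 677196639000 = -2 + 169299159750 = 169299159748$)
$\frac{3501616 + 804542}{J} = \frac{3501616 + 804542}{169299159748} = 4306158 \cdot \frac{1}{169299159748} = \frac{2153079}{84649579874}$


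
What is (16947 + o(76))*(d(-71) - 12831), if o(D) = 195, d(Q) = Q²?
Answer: -133536180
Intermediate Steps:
(16947 + o(76))*(d(-71) - 12831) = (16947 + 195)*((-71)² - 12831) = 17142*(5041 - 12831) = 17142*(-7790) = -133536180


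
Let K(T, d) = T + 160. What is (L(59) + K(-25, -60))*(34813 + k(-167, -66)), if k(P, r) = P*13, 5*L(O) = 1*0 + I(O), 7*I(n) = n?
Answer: 156159328/35 ≈ 4.4617e+6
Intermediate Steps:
I(n) = n/7
K(T, d) = 160 + T
L(O) = O/35 (L(O) = (1*0 + O/7)/5 = (0 + O/7)/5 = (O/7)/5 = O/35)
k(P, r) = 13*P
(L(59) + K(-25, -60))*(34813 + k(-167, -66)) = ((1/35)*59 + (160 - 25))*(34813 + 13*(-167)) = (59/35 + 135)*(34813 - 2171) = (4784/35)*32642 = 156159328/35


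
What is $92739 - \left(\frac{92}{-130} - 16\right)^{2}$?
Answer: $\frac{390642879}{4225} \approx 92460.0$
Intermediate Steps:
$92739 - \left(\frac{92}{-130} - 16\right)^{2} = 92739 - \left(92 \left(- \frac{1}{130}\right) - 16\right)^{2} = 92739 - \left(- \frac{46}{65} - 16\right)^{2} = 92739 - \left(- \frac{1086}{65}\right)^{2} = 92739 - \frac{1179396}{4225} = \frac{390642879}{4225}$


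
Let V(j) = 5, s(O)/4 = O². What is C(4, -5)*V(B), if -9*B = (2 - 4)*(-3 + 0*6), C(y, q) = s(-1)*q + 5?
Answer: -75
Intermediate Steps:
s(O) = 4*O²
C(y, q) = 5 + 4*q (C(y, q) = (4*(-1)²)*q + 5 = (4*1)*q + 5 = 4*q + 5 = 5 + 4*q)
B = -⅔ (B = -(2 - 4)*(-3 + 0*6)/9 = -(-2)*(-3 + 0)/9 = -(-2)*(-3)/9 = -⅑*6 = -⅔ ≈ -0.66667)
C(4, -5)*V(B) = (5 + 4*(-5))*5 = (5 - 20)*5 = -15*5 = -75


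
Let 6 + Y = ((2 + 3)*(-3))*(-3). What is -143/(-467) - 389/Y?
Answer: -176086/18213 ≈ -9.6682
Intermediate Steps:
Y = 39 (Y = -6 + ((2 + 3)*(-3))*(-3) = -6 + (5*(-3))*(-3) = -6 - 15*(-3) = -6 + 45 = 39)
-143/(-467) - 389/Y = -143/(-467) - 389/39 = -143*(-1/467) - 389*1/39 = 143/467 - 389/39 = -176086/18213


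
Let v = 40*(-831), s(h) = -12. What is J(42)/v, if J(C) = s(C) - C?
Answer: 9/5540 ≈ 0.0016245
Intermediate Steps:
J(C) = -12 - C
v = -33240
J(42)/v = (-12 - 1*42)/(-33240) = (-12 - 42)*(-1/33240) = -54*(-1/33240) = 9/5540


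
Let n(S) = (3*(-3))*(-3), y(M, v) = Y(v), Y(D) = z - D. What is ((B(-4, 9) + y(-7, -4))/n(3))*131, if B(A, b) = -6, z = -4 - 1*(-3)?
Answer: -131/9 ≈ -14.556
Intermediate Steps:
z = -1 (z = -4 + 3 = -1)
Y(D) = -1 - D
y(M, v) = -1 - v
n(S) = 27 (n(S) = -9*(-3) = 27)
((B(-4, 9) + y(-7, -4))/n(3))*131 = ((-6 + (-1 - 1*(-4)))/27)*131 = ((-6 + (-1 + 4))*(1/27))*131 = ((-6 + 3)*(1/27))*131 = -3*1/27*131 = -⅑*131 = -131/9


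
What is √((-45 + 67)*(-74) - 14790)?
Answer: I*√16418 ≈ 128.13*I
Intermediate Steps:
√((-45 + 67)*(-74) - 14790) = √(22*(-74) - 14790) = √(-1628 - 14790) = √(-16418) = I*√16418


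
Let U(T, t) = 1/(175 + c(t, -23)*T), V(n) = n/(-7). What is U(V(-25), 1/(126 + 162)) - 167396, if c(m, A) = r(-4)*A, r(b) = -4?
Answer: -590070893/3525 ≈ -1.6740e+5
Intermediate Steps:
V(n) = -n/7 (V(n) = n*(-1/7) = -n/7)
c(m, A) = -4*A
U(T, t) = 1/(175 + 92*T) (U(T, t) = 1/(175 + (-4*(-23))*T) = 1/(175 + 92*T))
U(V(-25), 1/(126 + 162)) - 167396 = 1/(175 + 92*(-1/7*(-25))) - 167396 = 1/(175 + 92*(25/7)) - 167396 = 1/(175 + 2300/7) - 167396 = 1/(3525/7) - 167396 = 7/3525 - 167396 = -590070893/3525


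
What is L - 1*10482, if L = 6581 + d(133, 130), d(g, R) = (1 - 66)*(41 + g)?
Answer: -15211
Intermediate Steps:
d(g, R) = -2665 - 65*g (d(g, R) = -65*(41 + g) = -2665 - 65*g)
L = -4729 (L = 6581 + (-2665 - 65*133) = 6581 + (-2665 - 8645) = 6581 - 11310 = -4729)
L - 1*10482 = -4729 - 1*10482 = -4729 - 10482 = -15211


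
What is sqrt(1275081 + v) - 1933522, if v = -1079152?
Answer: -1933522 + sqrt(195929) ≈ -1.9331e+6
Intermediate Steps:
sqrt(1275081 + v) - 1933522 = sqrt(1275081 - 1079152) - 1933522 = sqrt(195929) - 1933522 = -1933522 + sqrt(195929)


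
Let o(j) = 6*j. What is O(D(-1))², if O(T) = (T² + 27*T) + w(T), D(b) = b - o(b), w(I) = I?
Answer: 27225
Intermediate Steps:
D(b) = -5*b (D(b) = b - 6*b = -5*b)
O(T) = T² + 28*T (O(T) = (T² + 27*T) + T = T² + 28*T)
O(D(-1))² = ((-5*(-1))*(28 - 5*(-1)))² = (5*(28 + 5))² = (5*33)² = 165² = 27225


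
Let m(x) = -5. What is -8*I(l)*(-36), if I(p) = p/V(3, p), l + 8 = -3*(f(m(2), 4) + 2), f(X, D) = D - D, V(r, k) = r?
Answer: -1344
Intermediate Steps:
f(X, D) = 0
l = -14 (l = -8 - 3*(0 + 2) = -8 - 3*2 = -8 - 6 = -14)
I(p) = p/3
-8*I(l)*(-36) = -8*(-14)/3*(-36) = -8*(-14/3)*(-36) = (112/3)*(-36) = -1344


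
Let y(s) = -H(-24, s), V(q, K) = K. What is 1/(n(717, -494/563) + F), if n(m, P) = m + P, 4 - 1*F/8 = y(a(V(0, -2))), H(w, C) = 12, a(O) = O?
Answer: 563/475241 ≈ 0.0011847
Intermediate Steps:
y(s) = -12 (y(s) = -1*12 = -12)
F = 128 (F = 32 - 8*(-12) = 32 + 96 = 128)
n(m, P) = P + m
1/(n(717, -494/563) + F) = 1/((-494/563 + 717) + 128) = 1/(403177/563 + 128) = 1/(475241/563) = 563/475241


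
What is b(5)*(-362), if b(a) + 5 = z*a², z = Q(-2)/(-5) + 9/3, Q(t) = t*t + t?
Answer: -21720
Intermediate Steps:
Q(t) = t + t² (Q(t) = t² + t = t + t²)
z = 13/5 (z = -2*(1 - 2)/(-5) + 9/3 = -2*(-1)*(-⅕) + 9*(⅓) = 2*(-⅕) + 3 = -⅖ + 3 = 13/5 ≈ 2.6000)
b(a) = -5 + 13*a²/5
b(5)*(-362) = (-5 + (13/5)*5²)*(-362) = (-5 + (13/5)*25)*(-362) = (-5 + 65)*(-362) = 60*(-362) = -21720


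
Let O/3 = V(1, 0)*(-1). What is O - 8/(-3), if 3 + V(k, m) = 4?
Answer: -1/3 ≈ -0.33333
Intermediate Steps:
V(k, m) = 1 (V(k, m) = -3 + 4 = 1)
O = -3 (O = 3*(1*(-1)) = 3*(-1) = -3)
O - 8/(-3) = -3 - 8/(-3) = -3 - 8*(-1)/3 = -3 - 1*(-8/3) = -3 + 8/3 = -1/3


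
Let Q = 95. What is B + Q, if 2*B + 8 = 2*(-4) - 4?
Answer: 85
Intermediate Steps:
B = -10 (B = -4 + (2*(-4) - 4)/2 = -4 + (-8 - 4)/2 = -4 + (½)*(-12) = -4 - 6 = -10)
B + Q = -10 + 95 = 85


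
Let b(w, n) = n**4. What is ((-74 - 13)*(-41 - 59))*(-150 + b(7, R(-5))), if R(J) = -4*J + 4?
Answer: 2885146200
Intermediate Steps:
R(J) = 4 - 4*J
((-74 - 13)*(-41 - 59))*(-150 + b(7, R(-5))) = ((-74 - 13)*(-41 - 59))*(-150 + (4 - 4*(-5))**4) = (-87*(-100))*(-150 + (4 + 20)**4) = 8700*(-150 + 24**4) = 8700*(-150 + 331776) = 8700*331626 = 2885146200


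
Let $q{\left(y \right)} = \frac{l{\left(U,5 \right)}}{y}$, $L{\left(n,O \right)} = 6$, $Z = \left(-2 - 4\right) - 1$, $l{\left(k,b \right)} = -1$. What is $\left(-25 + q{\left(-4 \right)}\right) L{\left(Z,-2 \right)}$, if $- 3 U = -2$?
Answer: $- \frac{297}{2} \approx -148.5$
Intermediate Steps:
$U = \frac{2}{3}$ ($U = \left(- \frac{1}{3}\right) \left(-2\right) = \frac{2}{3} \approx 0.66667$)
$Z = -7$ ($Z = -6 - 1 = -7$)
$q{\left(y \right)} = - \frac{1}{y}$
$\left(-25 + q{\left(-4 \right)}\right) L{\left(Z,-2 \right)} = \left(-25 - \frac{1}{-4}\right) 6 = \left(-25 - - \frac{1}{4}\right) 6 = \left(-25 + \frac{1}{4}\right) 6 = \left(- \frac{99}{4}\right) 6 = - \frac{297}{2}$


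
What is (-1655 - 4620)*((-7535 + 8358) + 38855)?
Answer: -248979450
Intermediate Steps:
(-1655 - 4620)*((-7535 + 8358) + 38855) = -6275*(823 + 38855) = -6275*39678 = -248979450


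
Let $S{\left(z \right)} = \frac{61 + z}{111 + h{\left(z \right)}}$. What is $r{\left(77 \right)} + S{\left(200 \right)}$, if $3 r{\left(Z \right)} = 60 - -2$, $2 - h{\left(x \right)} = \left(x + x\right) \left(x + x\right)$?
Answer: $\frac{9912211}{479661} \approx 20.665$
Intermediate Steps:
$h{\left(x \right)} = 2 - 4 x^{2}$ ($h{\left(x \right)} = 2 - \left(x + x\right) \left(x + x\right) = 2 - 2 x 2 x = 2 - 4 x^{2}$)
$S{\left(z \right)} = \frac{61 + z}{113 - 4 z^{2}}$ ($S{\left(z \right)} = \frac{61 + z}{111 - \left(-2 + 4 z^{2}\right)} = \frac{61 + z}{113 - 4 z^{2}}$)
$r{\left(Z \right)} = \frac{62}{3}$ ($r{\left(Z \right)} = \frac{60 - -2}{3} = \frac{60 + 2}{3} = \frac{1}{3} \cdot 62 = \frac{62}{3}$)
$r{\left(77 \right)} + S{\left(200 \right)} = \frac{62}{3} + \frac{-61 - 200}{-113 + 4 \cdot 200^{2}} = \frac{62}{3} + \frac{-61 - 200}{-113 + 4 \cdot 40000} = \frac{62}{3} + \frac{1}{-113 + 160000} \left(-261\right) = \frac{62}{3} + \frac{1}{159887} \left(-261\right) = \frac{62}{3} - \frac{261}{159887} = \frac{9912211}{479661}$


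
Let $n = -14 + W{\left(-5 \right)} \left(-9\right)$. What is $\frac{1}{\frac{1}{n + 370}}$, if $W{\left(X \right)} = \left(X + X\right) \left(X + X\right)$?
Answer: $-544$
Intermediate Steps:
$W{\left(X \right)} = 4 X^{2}$ ($W{\left(X \right)} = 2 X 2 X = 4 X^{2}$)
$n = -914$ ($n = -14 + 4 \left(-5\right)^{2} \left(-9\right) = -14 + 4 \cdot 25 \left(-9\right) = -14 + 100 \left(-9\right) = -14 - 900 = -914$)
$\frac{1}{\frac{1}{n + 370}} = \frac{1}{\frac{1}{-914 + 370}} = \frac{1}{\frac{1}{-544}} = \frac{1}{- \frac{1}{544}} = -544$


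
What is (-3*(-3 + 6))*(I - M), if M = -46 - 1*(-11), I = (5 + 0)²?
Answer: -540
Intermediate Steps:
I = 25 (I = 5² = 25)
M = -35 (M = -46 + 11 = -35)
(-3*(-3 + 6))*(I - M) = (-3*(-3 + 6))*(25 - 1*(-35)) = (-3*3)*(25 + 35) = -9*60 = -540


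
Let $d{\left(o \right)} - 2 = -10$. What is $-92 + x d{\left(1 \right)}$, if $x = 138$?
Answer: $-1196$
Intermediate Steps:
$d{\left(o \right)} = -8$ ($d{\left(o \right)} = 2 - 10 = -8$)
$-92 + x d{\left(1 \right)} = -92 + 138 \left(-8\right) = -92 - 1104 = -1196$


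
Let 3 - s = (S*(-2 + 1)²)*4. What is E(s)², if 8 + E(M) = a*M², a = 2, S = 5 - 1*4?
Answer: 36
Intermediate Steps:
S = 1 (S = 5 - 4 = 1)
s = -1 (s = 3 - 1*(-2 + 1)²*4 = 3 - 1*(-1)²*4 = 3 - 1*1*4 = 3 - 4 = -1)
E(M) = -8 + 2*M²
E(s)² = (-8 + 2*(-1)²)² = (-8 + 2*1)² = (-8 + 2)² = (-6)² = 36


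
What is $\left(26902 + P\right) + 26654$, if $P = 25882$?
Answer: $79438$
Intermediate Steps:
$\left(26902 + P\right) + 26654 = \left(26902 + 25882\right) + 26654 = 52784 + 26654 = 79438$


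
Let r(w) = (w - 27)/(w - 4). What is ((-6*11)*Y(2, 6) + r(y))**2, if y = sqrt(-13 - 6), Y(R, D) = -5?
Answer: 2*(-133625*I + 445857*sqrt(19))/(-3*I + 8*sqrt(19)) ≈ 1.113e+5 + 1911.3*I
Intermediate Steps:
y = I*sqrt(19) (y = sqrt(-19) = I*sqrt(19) ≈ 4.3589*I)
r(w) = (-27 + w)/(-4 + w)
((-6*11)*Y(2, 6) + r(y))**2 = (-6*11*(-5) + (-27 + I*sqrt(19))/(-4 + I*sqrt(19)))**2 = (-66*(-5) + (-27 + I*sqrt(19))/(-4 + I*sqrt(19)))**2 = (330 + (-27 + I*sqrt(19))/(-4 + I*sqrt(19)))**2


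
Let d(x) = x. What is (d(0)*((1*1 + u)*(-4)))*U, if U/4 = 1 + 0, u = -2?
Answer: 0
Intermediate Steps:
U = 4 (U = 4*(1 + 0) = 4*1 = 4)
(d(0)*((1*1 + u)*(-4)))*U = (0*((1*1 - 2)*(-4)))*4 = (0*((1 - 2)*(-4)))*4 = (0*(-1*(-4)))*4 = (0*4)*4 = 0*4 = 0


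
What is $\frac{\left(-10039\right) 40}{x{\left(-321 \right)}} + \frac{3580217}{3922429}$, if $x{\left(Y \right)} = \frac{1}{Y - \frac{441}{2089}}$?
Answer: $\frac{1056901543765005713}{8193954181} \approx 1.2899 \cdot 10^{8}$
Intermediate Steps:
$x{\left(Y \right)} = \frac{1}{- \frac{441}{2089} + Y}$ ($x{\left(Y \right)} = \frac{1}{Y - \frac{441}{2089}} = \frac{1}{- \frac{441}{2089} + Y}$)
$\frac{\left(-10039\right) 40}{x{\left(-321 \right)}} + \frac{3580217}{3922429} = \frac{\left(-10039\right) 40}{2089 \frac{1}{-441 + 2089 \left(-321\right)}} + \frac{3580217}{3922429} = - \frac{401560}{2089 \frac{1}{-441 - 670569}} + 3580217 \cdot \frac{1}{3922429} = - \frac{401560}{2089 \frac{1}{-671010}} + \frac{3580217}{3922429} = - \frac{401560}{2089 \left(- \frac{1}{671010}\right)} + \frac{3580217}{3922429} = - \frac{401560}{- \frac{2089}{671010}} + \frac{3580217}{3922429} = \left(-401560\right) \left(- \frac{671010}{2089}\right) + \frac{3580217}{3922429} = \frac{269450775600}{2089} + \frac{3580217}{3922429} = \frac{1056901543765005713}{8193954181}$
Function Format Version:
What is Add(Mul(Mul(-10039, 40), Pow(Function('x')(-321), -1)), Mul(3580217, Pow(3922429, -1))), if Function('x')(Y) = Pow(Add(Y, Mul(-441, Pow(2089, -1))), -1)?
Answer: Rational(1056901543765005713, 8193954181) ≈ 1.2899e+8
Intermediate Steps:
Function('x')(Y) = Pow(Add(Rational(-441, 2089), Y), -1) (Function('x')(Y) = Pow(Add(Y, Mul(-441, Rational(1, 2089))), -1) = Pow(Add(Y, Rational(-441, 2089)), -1) = Pow(Add(Rational(-441, 2089), Y), -1))
Add(Mul(Mul(-10039, 40), Pow(Function('x')(-321), -1)), Mul(3580217, Pow(3922429, -1))) = Add(Mul(Mul(-10039, 40), Pow(Mul(2089, Pow(Add(-441, Mul(2089, -321)), -1)), -1)), Mul(3580217, Pow(3922429, -1))) = Add(Mul(-401560, Pow(Mul(2089, Pow(Add(-441, -670569), -1)), -1)), Mul(3580217, Rational(1, 3922429))) = Add(Mul(-401560, Pow(Mul(2089, Pow(-671010, -1)), -1)), Rational(3580217, 3922429)) = Add(Mul(-401560, Pow(Mul(2089, Rational(-1, 671010)), -1)), Rational(3580217, 3922429)) = Add(Mul(-401560, Pow(Rational(-2089, 671010), -1)), Rational(3580217, 3922429)) = Add(Mul(-401560, Rational(-671010, 2089)), Rational(3580217, 3922429)) = Add(Rational(269450775600, 2089), Rational(3580217, 3922429)) = Rational(1056901543765005713, 8193954181)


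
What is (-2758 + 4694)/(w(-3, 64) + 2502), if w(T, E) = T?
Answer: 1936/2499 ≈ 0.77471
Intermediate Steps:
(-2758 + 4694)/(w(-3, 64) + 2502) = (-2758 + 4694)/(-3 + 2502) = 1936/2499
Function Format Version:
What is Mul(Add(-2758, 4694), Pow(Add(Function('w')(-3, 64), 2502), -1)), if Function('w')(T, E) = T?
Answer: Rational(1936, 2499) ≈ 0.77471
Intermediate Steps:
Mul(Add(-2758, 4694), Pow(Add(Function('w')(-3, 64), 2502), -1)) = Mul(Add(-2758, 4694), Pow(Add(-3, 2502), -1)) = Mul(1936, Pow(2499, -1)) = Mul(1936, Rational(1, 2499)) = Rational(1936, 2499)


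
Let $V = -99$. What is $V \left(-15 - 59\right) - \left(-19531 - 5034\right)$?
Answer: $31891$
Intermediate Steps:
$V \left(-15 - 59\right) - \left(-19531 - 5034\right) = - 99 \left(-15 - 59\right) - \left(-19531 - 5034\right) = \left(-99\right) \left(-74\right) - \left(-19531 - 5034\right) = 7326 - -24565 = 7326 + 24565 = 31891$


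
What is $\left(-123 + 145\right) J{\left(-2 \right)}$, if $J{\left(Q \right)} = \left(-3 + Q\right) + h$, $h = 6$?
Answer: $22$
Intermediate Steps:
$J{\left(Q \right)} = 3 + Q$ ($J{\left(Q \right)} = \left(-3 + Q\right) + 6 = 3 + Q$)
$\left(-123 + 145\right) J{\left(-2 \right)} = \left(-123 + 145\right) \left(3 - 2\right) = 22 \cdot 1 = 22$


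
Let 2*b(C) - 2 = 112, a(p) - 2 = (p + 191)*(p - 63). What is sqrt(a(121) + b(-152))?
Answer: sqrt(18155) ≈ 134.74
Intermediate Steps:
a(p) = 2 + (-63 + p)*(191 + p) (a(p) = 2 + (p + 191)*(p - 63) = 2 + (191 + p)*(-63 + p) = 2 + (-63 + p)*(191 + p))
b(C) = 57 (b(C) = 1 + (1/2)*112 = 1 + 56 = 57)
sqrt(a(121) + b(-152)) = sqrt((-12031 + 121**2 + 128*121) + 57) = sqrt((-12031 + 14641 + 15488) + 57) = sqrt(18098 + 57) = sqrt(18155)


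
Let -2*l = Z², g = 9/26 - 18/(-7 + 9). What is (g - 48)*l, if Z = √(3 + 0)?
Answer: 4419/52 ≈ 84.981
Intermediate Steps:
Z = √3 ≈ 1.7320
g = -225/26 (g = 9*(1/26) - 18/2 = 9/26 - 18*½ = 9/26 - 9 = -225/26 ≈ -8.6538)
l = -3/2 (l = -(√3)²/2 = -½*3 = -3/2 ≈ -1.5000)
(g - 48)*l = (-225/26 - 48)*(-3/2) = -1473/26*(-3/2) = 4419/52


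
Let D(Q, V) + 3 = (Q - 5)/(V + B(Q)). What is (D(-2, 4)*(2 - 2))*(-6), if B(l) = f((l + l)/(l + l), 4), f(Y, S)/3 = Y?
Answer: 0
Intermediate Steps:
f(Y, S) = 3*Y
B(l) = 3 (B(l) = 3*((l + l)/(l + l)) = 3*((2*l)/((2*l))) = 3*((2*l)*(1/(2*l))) = 3*1 = 3)
D(Q, V) = -3 + (-5 + Q)/(3 + V) (D(Q, V) = -3 + (Q - 5)/(V + 3) = -3 + (-5 + Q)/(3 + V))
(D(-2, 4)*(2 - 2))*(-6) = (((-14 - 2 - 3*4)/(3 + 4))*(2 - 2))*(-6) = (((-14 - 2 - 12)/7)*0)*(-6) = (((⅐)*(-28))*0)*(-6) = -4*0*(-6) = 0*(-6) = 0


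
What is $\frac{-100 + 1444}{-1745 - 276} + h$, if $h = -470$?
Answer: $- \frac{951214}{2021} \approx -470.67$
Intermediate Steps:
$\frac{-100 + 1444}{-1745 - 276} + h = \frac{-100 + 1444}{-1745 - 276} - 470 = \frac{1344}{-2021} - 470 = 1344 \left(- \frac{1}{2021}\right) - 470 = - \frac{1344}{2021} - 470 = - \frac{951214}{2021}$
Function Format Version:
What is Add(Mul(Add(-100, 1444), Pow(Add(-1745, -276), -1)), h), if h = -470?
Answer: Rational(-951214, 2021) ≈ -470.67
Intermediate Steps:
Add(Mul(Add(-100, 1444), Pow(Add(-1745, -276), -1)), h) = Add(Mul(Add(-100, 1444), Pow(Add(-1745, -276), -1)), -470) = Add(Mul(1344, Pow(-2021, -1)), -470) = Add(Mul(1344, Rational(-1, 2021)), -470) = Add(Rational(-1344, 2021), -470) = Rational(-951214, 2021)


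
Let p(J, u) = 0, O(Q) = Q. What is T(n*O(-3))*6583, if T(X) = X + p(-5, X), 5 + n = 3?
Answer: 39498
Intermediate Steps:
n = -2 (n = -5 + 3 = -2)
T(X) = X (T(X) = X + 0 = X)
T(n*O(-3))*6583 = -2*(-3)*6583 = 6*6583 = 39498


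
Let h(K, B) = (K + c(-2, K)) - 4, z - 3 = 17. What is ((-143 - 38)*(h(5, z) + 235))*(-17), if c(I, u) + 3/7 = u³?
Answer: 7766348/7 ≈ 1.1095e+6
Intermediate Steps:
c(I, u) = -3/7 + u³
z = 20 (z = 3 + 17 = 20)
h(K, B) = -31/7 + K + K³ (h(K, B) = (K + (-3/7 + K³)) - 4 = (-3/7 + K + K³) - 4 = -31/7 + K + K³)
((-143 - 38)*(h(5, z) + 235))*(-17) = ((-143 - 38)*((-31/7 + 5 + 5³) + 235))*(-17) = -181*((-31/7 + 5 + 125) + 235)*(-17) = -181*(879/7 + 235)*(-17) = -181*2524/7*(-17) = -456844/7*(-17) = 7766348/7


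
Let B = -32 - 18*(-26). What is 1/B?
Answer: 1/436 ≈ 0.0022936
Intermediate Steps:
B = 436 (B = -32 + 468 = 436)
1/B = 1/436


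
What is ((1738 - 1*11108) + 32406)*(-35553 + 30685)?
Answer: -112139248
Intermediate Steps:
((1738 - 1*11108) + 32406)*(-35553 + 30685) = ((1738 - 11108) + 32406)*(-4868) = (-9370 + 32406)*(-4868) = 23036*(-4868) = -112139248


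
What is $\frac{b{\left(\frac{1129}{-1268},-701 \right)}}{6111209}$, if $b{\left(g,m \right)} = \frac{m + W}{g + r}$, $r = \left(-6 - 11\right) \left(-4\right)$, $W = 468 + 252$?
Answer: $\frac{24092}{520033329855} \approx 4.6328 \cdot 10^{-8}$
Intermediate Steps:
$W = 720$
$r = 68$ ($r = \left(-17\right) \left(-4\right) = 68$)
$b{\left(g,m \right)} = \frac{720 + m}{68 + g}$ ($b{\left(g,m \right)} = \frac{m + 720}{g + 68} = \frac{720 + m}{68 + g}$)
$\frac{b{\left(\frac{1129}{-1268},-701 \right)}}{6111209} = \frac{\frac{1}{68 + \frac{1129}{-1268}} \left(720 - 701\right)}{6111209} = \frac{1}{68 + 1129 \left(- \frac{1}{1268}\right)} 19 \cdot \frac{1}{6111209} = \frac{1}{68 - \frac{1129}{1268}} \cdot 19 \cdot \frac{1}{6111209} = \frac{1}{\frac{85095}{1268}} \cdot 19 \cdot \frac{1}{6111209} = \frac{1268}{85095} \cdot 19 \cdot \frac{1}{6111209} = \frac{24092}{85095} \cdot \frac{1}{6111209} = \frac{24092}{520033329855}$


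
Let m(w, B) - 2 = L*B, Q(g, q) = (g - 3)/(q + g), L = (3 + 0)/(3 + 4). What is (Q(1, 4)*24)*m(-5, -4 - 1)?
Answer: 48/35 ≈ 1.3714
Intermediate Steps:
L = 3/7 ≈ 0.42857
Q(g, q) = (-3 + g)/(g + q)
m(w, B) = 2 + 3*B/7
(Q(1, 4)*24)*m(-5, -4 - 1) = (((-3 + 1)/(1 + 4))*24)*(2 + 3*(-4 - 1)/7) = ((-2/5)*24)*(2 + (3/7)*(-5)) = (((1/5)*(-2))*24)*(2 - 15/7) = -2/5*24*(-1/7) = -48/5*(-1/7) = 48/35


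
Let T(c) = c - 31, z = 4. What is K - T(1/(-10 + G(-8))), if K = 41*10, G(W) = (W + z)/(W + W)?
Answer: 17203/39 ≈ 441.10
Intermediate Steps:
G(W) = (4 + W)/(2*W) (G(W) = (W + 4)/(W + W) = (4 + W)/((2*W)) = (4 + W)*(1/(2*W)) = (4 + W)/(2*W))
T(c) = -31 + c
K = 410
K - T(1/(-10 + G(-8))) = 410 - (-31 + 1/(-10 + (½)*(4 - 8)/(-8))) = 410 - (-31 + 1/(-10 + (½)*(-⅛)*(-4))) = 410 - (-31 + 1/(-10 + ¼)) = 410 - (-31 + 1/(-39/4)) = 410 - (-31 - 4/39) = 410 - 1*(-1213/39) = 410 + 1213/39 = 17203/39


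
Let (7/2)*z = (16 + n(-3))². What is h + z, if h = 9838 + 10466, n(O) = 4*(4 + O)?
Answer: 142928/7 ≈ 20418.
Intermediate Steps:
n(O) = 16 + 4*O
h = 20304
z = 800/7 (z = 2*(16 + (16 + 4*(-3)))²/7 = 2*(16 + (16 - 12))²/7 = 2*(16 + 4)²/7 = (2/7)*20² = (2/7)*400 = 800/7 ≈ 114.29)
h + z = 20304 + 800/7 = 142928/7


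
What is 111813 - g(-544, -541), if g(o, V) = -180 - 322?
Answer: 112315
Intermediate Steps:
g(o, V) = -502
111813 - g(-544, -541) = 111813 - 1*(-502) = 111813 + 502 = 112315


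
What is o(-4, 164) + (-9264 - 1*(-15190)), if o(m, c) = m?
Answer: 5922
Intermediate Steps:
o(-4, 164) + (-9264 - 1*(-15190)) = -4 + (-9264 - 1*(-15190)) = -4 + (-9264 + 15190) = -4 + 5926 = 5922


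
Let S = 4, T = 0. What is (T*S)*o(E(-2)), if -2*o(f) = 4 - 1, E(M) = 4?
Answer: 0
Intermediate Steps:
o(f) = -3/2 (o(f) = -(4 - 1)/2 = -½*3 = -3/2)
(T*S)*o(E(-2)) = (0*4)*(-3/2) = 0*(-3/2) = 0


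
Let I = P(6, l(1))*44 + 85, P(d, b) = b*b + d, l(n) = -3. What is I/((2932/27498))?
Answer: 10243005/1466 ≈ 6987.0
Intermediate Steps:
P(d, b) = d + b**2 (P(d, b) = b**2 + d = d + b**2)
I = 745 (I = (6 + (-3)**2)*44 + 85 = (6 + 9)*44 + 85 = 15*44 + 85 = 660 + 85 = 745)
I/((2932/27498)) = 745/((2932/27498)) = 745/((2932*(1/27498))) = 745/(1466/13749) = 745*(13749/1466) = 10243005/1466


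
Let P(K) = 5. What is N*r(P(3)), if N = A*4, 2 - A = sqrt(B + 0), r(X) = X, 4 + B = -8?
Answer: 40 - 40*I*sqrt(3) ≈ 40.0 - 69.282*I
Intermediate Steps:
B = -12 (B = -4 - 8 = -12)
A = 2 - 2*I*sqrt(3) (A = 2 - sqrt(-12 + 0) = 2 - sqrt(-12) = 2 - 2*I*sqrt(3) ≈ 2.0 - 3.4641*I)
N = 8 - 8*I*sqrt(3) (N = (2 - 2*I*sqrt(3))*4 = 8 - 8*I*sqrt(3) ≈ 8.0 - 13.856*I)
N*r(P(3)) = (8 - 8*I*sqrt(3))*5 = 40 - 40*I*sqrt(3)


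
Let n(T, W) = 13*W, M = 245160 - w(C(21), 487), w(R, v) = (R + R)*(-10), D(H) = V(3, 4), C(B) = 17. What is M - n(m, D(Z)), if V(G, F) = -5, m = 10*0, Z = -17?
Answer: 245565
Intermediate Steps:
m = 0
D(H) = -5
w(R, v) = -20*R (w(R, v) = (2*R)*(-10) = -20*R)
M = 245500 (M = 245160 - (-20)*17 = 245160 - 1*(-340) = 245160 + 340 = 245500)
M - n(m, D(Z)) = 245500 - 13*(-5) = 245500 - 1*(-65) = 245500 + 65 = 245565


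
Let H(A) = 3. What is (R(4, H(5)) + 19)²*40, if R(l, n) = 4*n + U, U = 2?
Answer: 43560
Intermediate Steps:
R(l, n) = 2 + 4*n (R(l, n) = 4*n + 2 = 2 + 4*n)
(R(4, H(5)) + 19)²*40 = ((2 + 4*3) + 19)²*40 = ((2 + 12) + 19)²*40 = (14 + 19)²*40 = 33²*40 = 1089*40 = 43560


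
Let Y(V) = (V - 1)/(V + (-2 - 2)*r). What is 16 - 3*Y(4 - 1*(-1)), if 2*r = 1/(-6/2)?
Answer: 236/17 ≈ 13.882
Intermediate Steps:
r = -1/6 (r = 1/(2*((-6/2))) = 1/(2*((-1*3))) = (1/2)/(-3) = (1/2)*(-1/3) = -1/6 ≈ -0.16667)
Y(V) = (-1 + V)/(2/3 + V) (Y(V) = (V - 1)/(V + (-2 - 2)*(-1/6)) = (-1 + V)/(V - 4*(-1/6)) = (-1 + V)/(V + 2/3) = (-1 + V)/(2/3 + V))
16 - 3*Y(4 - 1*(-1)) = 16 - 9*(-1 + (4 - 1*(-1)))/(2 + 3*(4 - 1*(-1))) = 16 - 9*(-1 + (4 + 1))/(2 + 3*(4 + 1)) = 16 - 9*(-1 + 5)/(2 + 3*5) = 16 - 9*4/(2 + 15) = 16 - 9*4/17 = 16 - 3*12/17 = 16 - 36/17 = 236/17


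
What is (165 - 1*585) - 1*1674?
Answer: -2094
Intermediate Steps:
(165 - 1*585) - 1*1674 = (165 - 585) - 1674 = -420 - 1674 = -2094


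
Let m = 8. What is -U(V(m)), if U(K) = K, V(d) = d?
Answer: -8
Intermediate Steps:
-U(V(m)) = -1*8 = -8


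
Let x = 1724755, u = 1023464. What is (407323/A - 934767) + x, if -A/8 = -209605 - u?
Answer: 7792878112699/9864552 ≈ 7.8999e+5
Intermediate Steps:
A = 9864552 (A = -8*(-209605 - 1*1023464) = -8*(-209605 - 1023464) = -8*(-1233069) = 9864552)
(407323/A - 934767) + x = (407323/9864552 - 934767) + 1724755 = -9221057272061/9864552 + 1724755 = 7792878112699/9864552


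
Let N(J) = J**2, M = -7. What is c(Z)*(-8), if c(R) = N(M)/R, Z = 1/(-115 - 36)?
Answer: 59192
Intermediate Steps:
Z = -1/151 (Z = 1/(-151) = -1/151 ≈ -0.0066225)
c(R) = 49/R (c(R) = (-7)**2/R = 49/R)
c(Z)*(-8) = (49/(-1/151))*(-8) = (49*(-151))*(-8) = -7399*(-8) = 59192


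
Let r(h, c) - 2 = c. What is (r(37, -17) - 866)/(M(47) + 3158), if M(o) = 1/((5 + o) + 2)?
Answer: -47574/170533 ≈ -0.27897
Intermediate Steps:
r(h, c) = 2 + c
M(o) = 1/(7 + o)
(r(37, -17) - 866)/(M(47) + 3158) = ((2 - 17) - 866)/(1/(7 + 47) + 3158) = (-15 - 866)/(1/54 + 3158) = -881/(1/54 + 3158) = -881/170533/54 = -881*54/170533 = -47574/170533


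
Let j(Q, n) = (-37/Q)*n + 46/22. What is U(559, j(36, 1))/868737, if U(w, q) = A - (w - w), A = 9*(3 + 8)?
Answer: 33/289579 ≈ 0.00011396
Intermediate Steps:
A = 99 (A = 9*11 = 99)
j(Q, n) = 23/11 - 37*n/Q (j(Q, n) = -37*n/Q + 46*(1/22) = -37*n/Q + 23/11 = 23/11 - 37*n/Q)
U(w, q) = 99 (U(w, q) = 99 - (w - w) = 99 - 1*0 = 99 + 0 = 99)
U(559, j(36, 1))/868737 = 99/868737 = 99*(1/868737) = 33/289579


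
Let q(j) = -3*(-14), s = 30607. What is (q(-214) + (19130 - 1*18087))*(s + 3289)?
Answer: 36777160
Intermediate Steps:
q(j) = 42
(q(-214) + (19130 - 1*18087))*(s + 3289) = (42 + (19130 - 1*18087))*(30607 + 3289) = (42 + (19130 - 18087))*33896 = (42 + 1043)*33896 = 1085*33896 = 36777160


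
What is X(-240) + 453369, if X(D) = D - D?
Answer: 453369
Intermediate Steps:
X(D) = 0
X(-240) + 453369 = 0 + 453369 = 453369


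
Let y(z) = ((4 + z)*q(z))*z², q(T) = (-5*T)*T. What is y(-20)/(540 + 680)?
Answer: 640000/61 ≈ 10492.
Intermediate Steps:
q(T) = -5*T²
y(z) = -5*z⁴*(4 + z) (y(z) = ((4 + z)*(-5*z²))*z² = (-5*z²*(4 + z))*z² = -5*z⁴*(4 + z))
y(-20)/(540 + 680) = (5*(-20)⁴*(-4 - 1*(-20)))/(540 + 680) = (5*160000*(-4 + 20))/1220 = (5*160000*16)/1220 = (1/1220)*12800000 = 640000/61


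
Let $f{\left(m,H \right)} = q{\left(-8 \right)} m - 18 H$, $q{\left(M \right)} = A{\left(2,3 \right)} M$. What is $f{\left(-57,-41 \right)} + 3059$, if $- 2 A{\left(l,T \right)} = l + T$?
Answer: $2657$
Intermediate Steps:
$A{\left(l,T \right)} = - \frac{T}{2} - \frac{l}{2}$ ($A{\left(l,T \right)} = - \frac{l + T}{2} = - \frac{T + l}{2} = - \frac{T}{2} - \frac{l}{2}$)
$q{\left(M \right)} = - \frac{5 M}{2}$ ($q{\left(M \right)} = \left(\left(- \frac{1}{2}\right) 3 - 1\right) M = \left(- \frac{3}{2} - 1\right) M = - \frac{5 M}{2}$)
$f{\left(m,H \right)} = - 18 H + 20 m$ ($f{\left(m,H \right)} = \left(- \frac{5}{2}\right) \left(-8\right) m - 18 H = 20 m - 18 H = - 18 H + 20 m$)
$f{\left(-57,-41 \right)} + 3059 = \left(\left(-18\right) \left(-41\right) + 20 \left(-57\right)\right) + 3059 = \left(738 - 1140\right) + 3059 = -402 + 3059 = 2657$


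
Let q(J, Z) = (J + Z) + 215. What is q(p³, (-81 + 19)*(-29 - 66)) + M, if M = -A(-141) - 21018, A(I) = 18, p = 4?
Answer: -14867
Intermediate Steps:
M = -21036 (M = -1*18 - 21018 = -18 - 21018 = -21036)
q(J, Z) = 215 + J + Z
q(p³, (-81 + 19)*(-29 - 66)) + M = (215 + 4³ + (-81 + 19)*(-29 - 66)) - 21036 = (215 + 64 - 62*(-95)) - 21036 = (215 + 64 + 5890) - 21036 = 6169 - 21036 = -14867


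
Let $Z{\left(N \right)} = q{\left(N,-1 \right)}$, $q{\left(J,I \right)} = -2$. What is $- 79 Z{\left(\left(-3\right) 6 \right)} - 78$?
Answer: $80$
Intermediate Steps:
$Z{\left(N \right)} = -2$
$- 79 Z{\left(\left(-3\right) 6 \right)} - 78 = \left(-79\right) \left(-2\right) - 78 = 158 - 78 = 80$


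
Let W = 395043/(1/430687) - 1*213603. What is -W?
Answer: -170139670938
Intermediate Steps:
W = 170139670938 (W = 395043/(1/430687) - 213603 = 395043*430687 - 213603 = 170139884541 - 213603 = 170139670938)
-W = -1*170139670938 = -170139670938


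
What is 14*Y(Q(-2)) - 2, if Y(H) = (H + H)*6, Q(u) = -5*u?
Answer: 1678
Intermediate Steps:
Y(H) = 12*H (Y(H) = (2*H)*6 = 12*H)
14*Y(Q(-2)) - 2 = 14*(12*(-5*(-2))) - 2 = 14*(12*10) - 2 = 14*120 - 2 = 1680 - 2 = 1678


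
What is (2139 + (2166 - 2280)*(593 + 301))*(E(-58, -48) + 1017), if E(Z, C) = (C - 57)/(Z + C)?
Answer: -10766636739/106 ≈ -1.0157e+8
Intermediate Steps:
E(Z, C) = (-57 + C)/(C + Z)
(2139 + (2166 - 2280)*(593 + 301))*(E(-58, -48) + 1017) = (2139 + (2166 - 2280)*(593 + 301))*((-57 - 48)/(-48 - 58) + 1017) = (2139 - 114*894)*(-105/(-106) + 1017) = (2139 - 101916)*(-1/106*(-105) + 1017) = -99777*(105/106 + 1017) = -99777*107907/106 = -10766636739/106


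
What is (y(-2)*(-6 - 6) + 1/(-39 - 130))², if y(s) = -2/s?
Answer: 4116841/28561 ≈ 144.14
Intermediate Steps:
(y(-2)*(-6 - 6) + 1/(-39 - 130))² = ((-2/(-2))*(-6 - 6) + 1/(-39 - 130))² = (-2*(-½)*(-12) + 1/(-169))² = (1*(-12) - 1/169)² = (-12 - 1/169)² = (-2029/169)² = 4116841/28561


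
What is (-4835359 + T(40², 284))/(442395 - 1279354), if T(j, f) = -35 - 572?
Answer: 4835966/836959 ≈ 5.7780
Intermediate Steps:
T(j, f) = -607
(-4835359 + T(40², 284))/(442395 - 1279354) = (-4835359 - 607)/(442395 - 1279354) = -4835966/(-836959) = -4835966*(-1/836959) = 4835966/836959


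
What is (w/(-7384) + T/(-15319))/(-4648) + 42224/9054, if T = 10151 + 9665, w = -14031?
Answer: 11099551905333481/2380119256622016 ≈ 4.6634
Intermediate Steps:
T = 19816
(w/(-7384) + T/(-15319))/(-4648) + 42224/9054 = (-14031/(-7384) + 19816/(-15319))/(-4648) + 42224/9054 = (-14031*(-1/7384) + 19816*(-1/15319))*(-1/4648) + 42224*(1/9054) = (14031/7384 - 19816/15319)*(-1/4648) + 21112/4527 = (68619545/113115496)*(-1/4648) + 21112/4527 = -68619545/525760825408 + 21112/4527 = 11099551905333481/2380119256622016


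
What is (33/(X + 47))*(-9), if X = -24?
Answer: -297/23 ≈ -12.913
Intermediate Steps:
(33/(X + 47))*(-9) = (33/(-24 + 47))*(-9) = (33/23)*(-9) = -297/23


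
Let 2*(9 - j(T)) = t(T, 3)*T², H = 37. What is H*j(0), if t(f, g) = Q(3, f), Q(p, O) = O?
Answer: 333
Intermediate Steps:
t(f, g) = f
j(T) = 9 - T³/2 (j(T) = 9 - T*T²/2 = 9 - T³/2)
H*j(0) = 37*(9 - ½*0³) = 37*(9 - ½*0) = 37*(9 + 0) = 37*9 = 333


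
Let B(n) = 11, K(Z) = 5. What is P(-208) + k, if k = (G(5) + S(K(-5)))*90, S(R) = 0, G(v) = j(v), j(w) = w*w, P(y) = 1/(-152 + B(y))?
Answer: 317249/141 ≈ 2250.0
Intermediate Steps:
P(y) = -1/141 (P(y) = 1/(-152 + 11) = 1/(-141) = -1/141)
j(w) = w²
G(v) = v²
k = 2250 (k = (5² + 0)*90 = (25 + 0)*90 = 25*90 = 2250)
P(-208) + k = -1/141 + 2250 = 317249/141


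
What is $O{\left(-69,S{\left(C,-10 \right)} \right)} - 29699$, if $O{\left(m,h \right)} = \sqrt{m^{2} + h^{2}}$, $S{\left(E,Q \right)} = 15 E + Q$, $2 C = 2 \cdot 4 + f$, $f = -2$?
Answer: $-29699 + \sqrt{5986} \approx -29622.0$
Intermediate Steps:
$C = 3$ ($C = \frac{2 \cdot 4 - 2}{2} = \frac{8 - 2}{2} = \frac{1}{2} \cdot 6 = 3$)
$S{\left(E,Q \right)} = Q + 15 E$
$O{\left(m,h \right)} = \sqrt{h^{2} + m^{2}}$
$O{\left(-69,S{\left(C,-10 \right)} \right)} - 29699 = \sqrt{\left(-10 + 15 \cdot 3\right)^{2} + \left(-69\right)^{2}} - 29699 = \sqrt{\left(-10 + 45\right)^{2} + 4761} - 29699 = \sqrt{35^{2} + 4761} - 29699 = \sqrt{1225 + 4761} - 29699 = \sqrt{5986} - 29699 = -29699 + \sqrt{5986}$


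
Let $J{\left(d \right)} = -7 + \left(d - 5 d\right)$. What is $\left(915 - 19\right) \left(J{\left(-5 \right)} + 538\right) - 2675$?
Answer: $491021$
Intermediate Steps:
$J{\left(d \right)} = -7 - 4 d$
$\left(915 - 19\right) \left(J{\left(-5 \right)} + 538\right) - 2675 = \left(915 - 19\right) \left(\left(-7 - -20\right) + 538\right) - 2675 = 896 \left(\left(-7 + 20\right) + 538\right) - 2675 = 896 \left(13 + 538\right) - 2675 = 896 \cdot 551 - 2675 = 493696 - 2675 = 491021$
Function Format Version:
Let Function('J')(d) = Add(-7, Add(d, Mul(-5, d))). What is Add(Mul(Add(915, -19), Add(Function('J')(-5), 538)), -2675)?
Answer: 491021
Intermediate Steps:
Function('J')(d) = Add(-7, Mul(-4, d))
Add(Mul(Add(915, -19), Add(Function('J')(-5), 538)), -2675) = Add(Mul(Add(915, -19), Add(Add(-7, Mul(-4, -5)), 538)), -2675) = Add(Mul(896, Add(Add(-7, 20), 538)), -2675) = Add(Mul(896, Add(13, 538)), -2675) = Add(Mul(896, 551), -2675) = Add(493696, -2675) = 491021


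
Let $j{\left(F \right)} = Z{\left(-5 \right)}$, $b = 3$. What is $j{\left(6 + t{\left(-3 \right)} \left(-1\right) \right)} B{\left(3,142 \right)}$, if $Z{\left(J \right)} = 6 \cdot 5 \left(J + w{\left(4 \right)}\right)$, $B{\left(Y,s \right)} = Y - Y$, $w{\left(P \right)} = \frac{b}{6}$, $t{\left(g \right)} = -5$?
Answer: $0$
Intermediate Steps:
$w{\left(P \right)} = \frac{1}{2}$ ($w{\left(P \right)} = \frac{3}{6} = 3 \cdot \frac{1}{6} = \frac{1}{2}$)
$B{\left(Y,s \right)} = 0$
$Z{\left(J \right)} = 15 + 30 J$ ($Z{\left(J \right)} = 6 \cdot 5 \left(J + \frac{1}{2}\right) = 30 \left(\frac{1}{2} + J\right) = 15 + 30 J$)
$j{\left(F \right)} = -135$ ($j{\left(F \right)} = 15 + 30 \left(-5\right) = 15 - 150 = -135$)
$j{\left(6 + t{\left(-3 \right)} \left(-1\right) \right)} B{\left(3,142 \right)} = \left(-135\right) 0 = 0$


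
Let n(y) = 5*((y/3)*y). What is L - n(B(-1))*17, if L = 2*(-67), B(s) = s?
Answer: -487/3 ≈ -162.33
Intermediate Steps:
n(y) = 5*y²/3 (n(y) = 5*((y*(⅓))*y) = 5*((y/3)*y) = 5*(y²/3) = 5*y²/3)
L = -134
L - n(B(-1))*17 = -134 - (5/3)*(-1)²*17 = -134 - (5/3)*1*17 = -134 - 5*17/3 = -134 - 1*85/3 = -134 - 85/3 = -487/3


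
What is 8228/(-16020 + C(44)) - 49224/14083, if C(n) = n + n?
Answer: -225027923/56092589 ≈ -4.0117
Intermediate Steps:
C(n) = 2*n
8228/(-16020 + C(44)) - 49224/14083 = 8228/(-16020 + 2*44) - 49224/14083 = 8228/(-16020 + 88) - 49224*1/14083 = 8228/(-15932) - 49224/14083 = 8228*(-1/15932) - 49224/14083 = -2057/3983 - 49224/14083 = -225027923/56092589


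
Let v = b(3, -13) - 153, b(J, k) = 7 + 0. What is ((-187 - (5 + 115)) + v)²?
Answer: 205209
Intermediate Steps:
b(J, k) = 7
v = -146 (v = 7 - 153 = -146)
((-187 - (5 + 115)) + v)² = ((-187 - (5 + 115)) - 146)² = ((-187 - 1*120) - 146)² = ((-187 - 120) - 146)² = (-307 - 146)² = (-453)² = 205209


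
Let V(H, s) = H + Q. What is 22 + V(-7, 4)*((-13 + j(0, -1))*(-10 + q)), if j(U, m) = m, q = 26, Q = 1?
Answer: 1366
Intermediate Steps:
V(H, s) = 1 + H (V(H, s) = H + 1 = 1 + H)
22 + V(-7, 4)*((-13 + j(0, -1))*(-10 + q)) = 22 + (1 - 7)*((-13 - 1)*(-10 + 26)) = 22 - (-84)*16 = 22 - 6*(-224) = 22 + 1344 = 1366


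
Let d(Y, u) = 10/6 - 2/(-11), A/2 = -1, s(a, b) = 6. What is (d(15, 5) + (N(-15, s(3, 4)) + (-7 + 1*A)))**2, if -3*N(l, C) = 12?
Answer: 135424/1089 ≈ 124.36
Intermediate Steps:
N(l, C) = -4 (N(l, C) = -1/3*12 = -4)
A = -2 (A = 2*(-1) = -2)
d(Y, u) = 61/33 (d(Y, u) = 10*(1/6) - 2*(-1/11) = 5/3 + 2/11 = 61/33)
(d(15, 5) + (N(-15, s(3, 4)) + (-7 + 1*A)))**2 = (61/33 + (-4 + (-7 + 1*(-2))))**2 = (61/33 + (-4 + (-7 - 2)))**2 = (61/33 + (-4 - 9))**2 = (61/33 - 13)**2 = (-368/33)**2 = 135424/1089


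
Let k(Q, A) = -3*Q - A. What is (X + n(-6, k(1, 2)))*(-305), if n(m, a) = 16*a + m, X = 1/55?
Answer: 288469/11 ≈ 26224.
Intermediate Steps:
k(Q, A) = -A - 3*Q
X = 1/55 ≈ 0.018182
n(m, a) = m + 16*a
(X + n(-6, k(1, 2)))*(-305) = (1/55 + (-6 + 16*(-1*2 - 3*1)))*(-305) = (1/55 + (-6 + 16*(-2 - 3)))*(-305) = (1/55 + (-6 + 16*(-5)))*(-305) = (1/55 + (-6 - 80))*(-305) = (1/55 - 86)*(-305) = -4729/55*(-305) = 288469/11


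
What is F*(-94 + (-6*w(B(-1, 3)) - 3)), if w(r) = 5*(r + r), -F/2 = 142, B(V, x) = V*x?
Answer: -23572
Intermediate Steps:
F = -284 (F = -2*142 = -284)
w(r) = 10*r (w(r) = 5*(2*r) = 10*r)
F*(-94 + (-6*w(B(-1, 3)) - 3)) = -284*(-94 + (-60*(-1*3) - 3)) = -284*(-94 + (-60*(-3) - 3)) = -284*(-94 + (-6*(-30) - 3)) = -284*(-94 + (180 - 3)) = -284*(-94 + 177) = -284*83 = -23572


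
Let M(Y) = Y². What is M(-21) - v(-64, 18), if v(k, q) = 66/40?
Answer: 8787/20 ≈ 439.35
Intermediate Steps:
v(k, q) = 33/20 (v(k, q) = 66*(1/40) = 33/20)
M(-21) - v(-64, 18) = (-21)² - 1*33/20 = 441 - 33/20 = 8787/20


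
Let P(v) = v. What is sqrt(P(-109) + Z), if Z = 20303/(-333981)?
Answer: 26*I*sqrt(1999507138)/111327 ≈ 10.443*I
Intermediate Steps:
Z = -20303/333981 (Z = 20303*(-1/333981) = -20303/333981 ≈ -0.060791)
sqrt(P(-109) + Z) = sqrt(-109 - 20303/333981) = sqrt(-36424232/333981) = 26*I*sqrt(1999507138)/111327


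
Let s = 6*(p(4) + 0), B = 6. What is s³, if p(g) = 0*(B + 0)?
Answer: 0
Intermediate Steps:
p(g) = 0 (p(g) = 0*(6 + 0) = 0*6 = 0)
s = 0 (s = 6*(0 + 0) = 6*0 = 0)
s³ = 0³ = 0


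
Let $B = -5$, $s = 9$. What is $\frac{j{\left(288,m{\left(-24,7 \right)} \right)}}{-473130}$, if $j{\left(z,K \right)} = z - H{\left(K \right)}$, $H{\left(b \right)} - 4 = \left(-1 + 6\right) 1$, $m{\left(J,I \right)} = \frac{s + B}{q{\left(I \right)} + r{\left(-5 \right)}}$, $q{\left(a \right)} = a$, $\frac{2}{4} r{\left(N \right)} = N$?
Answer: $- \frac{31}{52570} \approx -0.00058969$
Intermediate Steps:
$r{\left(N \right)} = 2 N$
$m{\left(J,I \right)} = \frac{4}{-10 + I}$ ($m{\left(J,I \right)} = \frac{9 - 5}{I + 2 \left(-5\right)} = \frac{4}{I - 10} = \frac{4}{-10 + I}$)
$H{\left(b \right)} = 9$ ($H{\left(b \right)} = 4 + \left(-1 + 6\right) 1 = 4 + 5 \cdot 1 = 4 + 5 = 9$)
$j{\left(z,K \right)} = -9 + z$ ($j{\left(z,K \right)} = z - 9 = -9 + z$)
$\frac{j{\left(288,m{\left(-24,7 \right)} \right)}}{-473130} = \frac{-9 + 288}{-473130} = 279 \left(- \frac{1}{473130}\right) = - \frac{31}{52570}$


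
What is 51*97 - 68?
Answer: 4879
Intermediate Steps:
51*97 - 68 = 4947 - 68 = 4879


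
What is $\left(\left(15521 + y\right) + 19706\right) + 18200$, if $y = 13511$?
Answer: $66938$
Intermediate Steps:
$\left(\left(15521 + y\right) + 19706\right) + 18200 = \left(\left(15521 + 13511\right) + 19706\right) + 18200 = \left(29032 + 19706\right) + 18200 = 48738 + 18200 = 66938$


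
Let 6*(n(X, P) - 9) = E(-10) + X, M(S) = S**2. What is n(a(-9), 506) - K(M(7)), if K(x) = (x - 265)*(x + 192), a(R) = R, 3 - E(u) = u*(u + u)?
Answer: 156092/3 ≈ 52031.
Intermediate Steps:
E(u) = 3 - 2*u**2 (E(u) = 3 - u*(u + u) = 3 - u*2*u = 3 - 2*u**2)
K(x) = (-265 + x)*(192 + x)
n(X, P) = -143/6 + X/6 (n(X, P) = 9 + ((3 - 2*(-10)**2) + X)/6 = 9 + ((3 - 2*100) + X)/6 = 9 + ((3 - 200) + X)/6 = 9 + (-197 + X)/6 = 9 + (-197/6 + X/6) = -143/6 + X/6)
n(a(-9), 506) - K(M(7)) = (-143/6 + (1/6)*(-9)) - (-50880 + (7**2)**2 - 73*7**2) = (-143/6 - 3/2) - (-50880 + 49**2 - 73*49) = -76/3 - (-50880 + 2401 - 3577) = -76/3 - 1*(-52056) = -76/3 + 52056 = 156092/3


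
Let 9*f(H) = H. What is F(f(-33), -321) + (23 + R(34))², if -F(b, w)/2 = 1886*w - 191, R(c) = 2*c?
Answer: 1219475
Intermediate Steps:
f(H) = H/9
F(b, w) = 382 - 3772*w (F(b, w) = -2*(1886*w - 191) = -2*(-191 + 1886*w) = 382 - 3772*w)
F(f(-33), -321) + (23 + R(34))² = (382 - 3772*(-321)) + (23 + 2*34)² = (382 + 1210812) + (23 + 68)² = 1211194 + 91² = 1211194 + 8281 = 1219475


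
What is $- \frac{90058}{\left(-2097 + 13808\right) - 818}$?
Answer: $- \frac{90058}{10893} \approx -8.2675$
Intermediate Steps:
$- \frac{90058}{\left(-2097 + 13808\right) - 818} = - \frac{90058}{11711 - 818} = - \frac{90058}{10893}$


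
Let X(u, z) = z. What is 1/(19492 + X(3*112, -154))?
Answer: 1/19338 ≈ 5.1712e-5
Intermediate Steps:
1/(19492 + X(3*112, -154)) = 1/(19492 - 154) = 1/19338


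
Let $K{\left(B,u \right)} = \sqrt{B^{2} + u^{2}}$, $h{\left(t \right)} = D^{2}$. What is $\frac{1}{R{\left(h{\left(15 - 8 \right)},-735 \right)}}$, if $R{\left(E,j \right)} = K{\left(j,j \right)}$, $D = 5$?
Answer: $\frac{\sqrt{2}}{1470} \approx 0.00096205$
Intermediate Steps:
$h{\left(t \right)} = 25$ ($h{\left(t \right)} = 5^{2} = 25$)
$R{\left(E,j \right)} = \sqrt{2} \sqrt{j^{2}}$ ($R{\left(E,j \right)} = \sqrt{j^{2} + j^{2}} = \sqrt{2 j^{2}} = \sqrt{2} \sqrt{j^{2}}$)
$\frac{1}{R{\left(h{\left(15 - 8 \right)},-735 \right)}} = \frac{1}{\sqrt{2} \sqrt{\left(-735\right)^{2}}} = \frac{1}{\sqrt{2} \sqrt{540225}} = \frac{1}{\sqrt{2} \cdot 735} = \frac{1}{735 \sqrt{2}} = \frac{\sqrt{2}}{1470}$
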